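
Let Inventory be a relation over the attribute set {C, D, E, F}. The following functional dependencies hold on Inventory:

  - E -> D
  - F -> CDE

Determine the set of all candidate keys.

{F}⁺: F→CDE adds C, D, E → {C, D, E, F}.

{F}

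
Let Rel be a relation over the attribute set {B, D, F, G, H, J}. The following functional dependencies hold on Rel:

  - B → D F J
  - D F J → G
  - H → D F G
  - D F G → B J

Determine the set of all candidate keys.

Attribute H never appears on the right-hand side of any dependency, so H must belong to every candidate key.
{H}⁺ = {B, D, F, G, H, J}, which is all of the schema, so {H} is the only candidate key.

{H}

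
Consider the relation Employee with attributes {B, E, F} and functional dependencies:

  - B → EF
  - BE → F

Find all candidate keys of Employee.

(B)

Attribute B never appears on the right-hand side of any dependency, so B must belong to every candidate key.
{B}⁺ = {B, E, F}, which is all of the schema, so {B} is the only candidate key.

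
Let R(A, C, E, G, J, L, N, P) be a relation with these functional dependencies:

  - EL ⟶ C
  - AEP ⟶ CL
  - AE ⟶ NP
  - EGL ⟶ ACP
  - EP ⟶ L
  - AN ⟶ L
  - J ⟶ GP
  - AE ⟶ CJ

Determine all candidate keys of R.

{A, E}; {E, J}; {E, G, L}; {E, G, P}

{A, E}⁺: AE→NP adds N, P; EP→L adds L; AE→CJ adds C, J; J→GP adds G → {A, C, E, G, J, L, N, P}. Minimal: {E}⁺ = {E}; {A}⁺ = {A} — none reach the full schema.
{E, J}⁺: J→GP adds G, P; EP→L adds L; EL→C adds C; EGL→ACP adds A; AE→NP adds N → {A, C, E, G, J, L, N, P}. Minimal: {J}⁺ = {G, J, P}; {E}⁺ = {E} — none reach the full schema.
{E, G, L}⁺: EL→C adds C; EGL→ACP adds A, P; AE→CJ adds J; AE→NP adds N → {A, C, E, G, J, L, N, P}. Minimal: {G, L}⁺ = {G, L}; {E, L}⁺ = {C, E, L}; {E, G}⁺ = {E, G} — none reach the full schema.
{E, G, P}⁺: EP→L adds L; EL→C adds C; EGL→ACP adds A; AE→CJ adds J; AE→NP adds N → {A, C, E, G, J, L, N, P}. Minimal: {G, P}⁺ = {G, P}; {E, P}⁺ = {C, E, L, P}; {E, G}⁺ = {E, G} — none reach the full schema.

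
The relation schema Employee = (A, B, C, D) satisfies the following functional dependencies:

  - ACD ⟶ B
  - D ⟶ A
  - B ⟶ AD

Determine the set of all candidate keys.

{B, C}⁺: B→AD adds A, D → {A, B, C, D}. Minimal: {C}⁺ = {C}; {B}⁺ = {A, B, D} — none reach the full schema.
{C, D}⁺: D→A adds A; ACD→B adds B → {A, B, C, D}. Minimal: {D}⁺ = {A, D}; {C}⁺ = {C} — none reach the full schema.
Any other superkey contains one of these as a subset, so there are no further candidate keys.

(B, C), (C, D)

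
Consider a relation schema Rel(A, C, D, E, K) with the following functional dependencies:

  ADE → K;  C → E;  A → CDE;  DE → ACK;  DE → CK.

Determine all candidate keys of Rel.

{A}⁺: A→CDE adds C, D, E; DE→ACK adds K → {A, C, D, E, K}.
{C, D}⁺: C→E adds E; DE→ACK adds A, K → {A, C, D, E, K}. Minimal: {D}⁺ = {D}; {C}⁺ = {C, E} — none reach the full schema.
{D, E}⁺: DE→ACK adds A, C, K → {A, C, D, E, K}. Minimal: {E}⁺ = {E}; {D}⁺ = {D} — none reach the full schema.
Any other superkey contains one of these as a subset, so there are no further candidate keys.

{A}, {C, D}, {D, E}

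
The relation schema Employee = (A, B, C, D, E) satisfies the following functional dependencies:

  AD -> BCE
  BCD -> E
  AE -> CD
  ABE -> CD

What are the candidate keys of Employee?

{A, D}; {A, E}

Attribute A never appears on the right-hand side of any dependency, so A must belong to every candidate key.
{A}⁺ = {A}, which is not all of the schema, so we must add further attributes.
{A, D}⁺: AD→BCE adds B, C, E → {A, B, C, D, E}.
{A, E}⁺: AE→CD adds C, D; AD→BCE adds B → {A, B, C, D, E}.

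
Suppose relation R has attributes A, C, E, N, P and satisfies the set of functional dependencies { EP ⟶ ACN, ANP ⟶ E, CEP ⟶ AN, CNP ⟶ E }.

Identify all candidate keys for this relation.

{E, P}, {A, N, P}, {C, N, P}

Attribute P never appears on the right-hand side of any dependency, so P must belong to every candidate key.
{P}⁺ = {P}, which is not all of the schema, so we must add further attributes.
{E, P}⁺: EP→ACN adds A, C, N → {A, C, E, N, P}. Minimal: {P}⁺ = {P}; {E}⁺ = {E} — none reach the full schema.
{A, N, P}⁺: ANP→E adds E; EP→ACN adds C → {A, C, E, N, P}. Minimal: {N, P}⁺ = {N, P}; {A, P}⁺ = {A, P}; {A, N}⁺ = {A, N} — none reach the full schema.
{C, N, P}⁺: CNP→E adds E; EP→ACN adds A → {A, C, E, N, P}. Minimal: {N, P}⁺ = {N, P}; {C, P}⁺ = {C, P}; {C, N}⁺ = {C, N} — none reach the full schema.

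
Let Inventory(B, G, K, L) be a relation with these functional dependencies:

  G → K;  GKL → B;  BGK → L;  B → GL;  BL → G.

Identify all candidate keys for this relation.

{B}⁺: B→GL adds G, L; G→K adds K → {B, G, K, L}.
{G, L}⁺: G→K adds K; GKL→B adds B → {B, G, K, L}. Minimal: {L}⁺ = {L}; {G}⁺ = {G, K} — none reach the full schema.

B; GL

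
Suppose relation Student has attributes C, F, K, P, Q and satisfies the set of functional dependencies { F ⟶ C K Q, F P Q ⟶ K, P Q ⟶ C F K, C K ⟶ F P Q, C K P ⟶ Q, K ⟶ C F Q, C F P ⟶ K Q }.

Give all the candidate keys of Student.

{F}⁺: F→CKQ adds C, K, Q; CK→FPQ adds P → {C, F, K, P, Q}.
{K}⁺: K→CFQ adds C, F, Q; CK→FPQ adds P → {C, F, K, P, Q}.
{P, Q}⁺: PQ→CFK adds C, F, K → {C, F, K, P, Q}.
Any other superkey contains one of these as a subset, so there are no further candidate keys.

{F}, {K}, {P, Q}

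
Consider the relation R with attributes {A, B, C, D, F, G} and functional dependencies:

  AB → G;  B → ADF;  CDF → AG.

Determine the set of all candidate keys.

{B, C}

Attributes B, C never appear on any right-hand side, so every candidate key must contain {B, C}.
{B, C}⁺ = {A, B, C, D, F, G}, which is all of the schema, so {B, C} is the only candidate key.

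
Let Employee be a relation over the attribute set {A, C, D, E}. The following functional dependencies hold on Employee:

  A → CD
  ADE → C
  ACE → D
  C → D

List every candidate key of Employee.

Attributes A, E never appear on any right-hand side, so every candidate key must contain {A, E}.
{A, E}⁺ = {A, C, D, E}, which is all of the schema, so {A, E} is the only candidate key.

(A, E)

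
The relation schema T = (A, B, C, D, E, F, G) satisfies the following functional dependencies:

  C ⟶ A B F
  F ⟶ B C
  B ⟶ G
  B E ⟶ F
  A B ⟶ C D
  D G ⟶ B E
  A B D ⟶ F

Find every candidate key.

{C}, {F}, {A, B}, {B, D}, {B, E}, {D, G}

{C}⁺: C→ABF adds A, B, F; B→G adds G; AB→CD adds D; DG→BE adds E → {A, B, C, D, E, F, G}.
{F}⁺: F→BC adds B, C; B→G adds G; C→ABF adds A; AB→CD adds D; DG→BE adds E → {A, B, C, D, E, F, G}.
{A, B}⁺: B→G adds G; AB→CD adds C, D; DG→BE adds E; ABD→F adds F → {A, B, C, D, E, F, G}. Minimal: {B}⁺ = {B, G}; {A}⁺ = {A} — none reach the full schema.
{B, D}⁺: B→G adds G; DG→BE adds E; BE→F adds F; F→BC adds C; C→ABF adds A → {A, B, C, D, E, F, G}. Minimal: {D}⁺ = {D}; {B}⁺ = {B, G} — none reach the full schema.
{B, E}⁺: B→G adds G; BE→F adds F; F→BC adds C; C→ABF adds A; AB→CD adds D → {A, B, C, D, E, F, G}. Minimal: {E}⁺ = {E}; {B}⁺ = {B, G} — none reach the full schema.
{D, G}⁺: DG→BE adds B, E; BE→F adds F; F→BC adds C; C→ABF adds A → {A, B, C, D, E, F, G}. Minimal: {G}⁺ = {G}; {D}⁺ = {D} — none reach the full schema.
Any other superkey contains one of these as a subset, so there are no further candidate keys.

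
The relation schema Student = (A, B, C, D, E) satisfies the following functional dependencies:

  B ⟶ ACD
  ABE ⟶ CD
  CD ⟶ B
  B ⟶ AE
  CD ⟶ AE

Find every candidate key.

{B}, {C, D}

{B}⁺: B→ACD adds A, C, D; B→AE adds E → {A, B, C, D, E}.
{C, D}⁺: CD→B adds B; B→AE adds A, E → {A, B, C, D, E}. Minimal: {D}⁺ = {D}; {C}⁺ = {C} — none reach the full schema.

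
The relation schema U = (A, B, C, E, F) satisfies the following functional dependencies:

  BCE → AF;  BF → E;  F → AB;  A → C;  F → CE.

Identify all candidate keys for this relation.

{F}⁺: F→AB adds A, B; A→C adds C; F→CE adds E → {A, B, C, E, F}.
{A, B, E}⁺: A→C adds C; BCE→AF adds F → {A, B, C, E, F}.
{B, C, E}⁺: BCE→AF adds A, F → {A, B, C, E, F}.

{F}; {A, B, E}; {B, C, E}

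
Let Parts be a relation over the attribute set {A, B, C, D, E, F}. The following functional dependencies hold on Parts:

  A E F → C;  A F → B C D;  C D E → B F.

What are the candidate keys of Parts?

(A, E, F); (A, C, D, E)

{A, E, F}⁺: AEF→C adds C; AF→BCD adds B, D → {A, B, C, D, E, F}.
{A, C, D, E}⁺: CDE→BF adds B, F → {A, B, C, D, E, F}.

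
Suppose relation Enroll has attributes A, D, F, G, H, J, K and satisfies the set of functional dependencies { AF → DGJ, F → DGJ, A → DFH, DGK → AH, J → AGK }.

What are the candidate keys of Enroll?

{A}⁺: A→DFH adds D, F, H; AF→DGJ adds G, J; J→AGK adds K → {A, D, F, G, H, J, K}.
{F}⁺: F→DGJ adds D, G, J; J→AGK adds A, K; A→DFH adds H → {A, D, F, G, H, J, K}.
{J}⁺: J→AGK adds A, G, K; A→DFH adds D, F, H → {A, D, F, G, H, J, K}.
{D, G, K}⁺: DGK→AH adds A, H; A→DFH adds F; AF→DGJ adds J → {A, D, F, G, H, J, K}. Minimal: {G, K}⁺ = {G, K}; {D, K}⁺ = {D, K}; {D, G}⁺ = {D, G} — none reach the full schema.

A; F; J; DGK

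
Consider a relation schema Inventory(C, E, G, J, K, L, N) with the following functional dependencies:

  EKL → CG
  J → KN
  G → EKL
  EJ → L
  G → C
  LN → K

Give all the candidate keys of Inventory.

Attribute J never appears on the right-hand side of any dependency, so J must belong to every candidate key.
{J}⁺ = {J, K, N}, which is not all of the schema, so we must add further attributes.
{E, J}⁺: J→KN adds K, N; EJ→L adds L; EKL→CG adds C, G → {C, E, G, J, K, L, N}. Minimal: {J}⁺ = {J, K, N}; {E}⁺ = {E} — none reach the full schema.
{G, J}⁺: J→KN adds K, N; G→EKL adds E, L; G→C adds C → {C, E, G, J, K, L, N}. Minimal: {J}⁺ = {J, K, N}; {G}⁺ = {C, E, G, K, L} — none reach the full schema.
Any other superkey contains one of these as a subset, so there are no further candidate keys.

EJ; GJ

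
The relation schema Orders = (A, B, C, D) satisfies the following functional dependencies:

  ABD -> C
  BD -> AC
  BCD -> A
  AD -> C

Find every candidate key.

{B, D}

Attributes B, D never appear on any right-hand side, so every candidate key must contain {B, D}.
{B, D}⁺ = {A, B, C, D}, which is all of the schema, so {B, D} is the only candidate key.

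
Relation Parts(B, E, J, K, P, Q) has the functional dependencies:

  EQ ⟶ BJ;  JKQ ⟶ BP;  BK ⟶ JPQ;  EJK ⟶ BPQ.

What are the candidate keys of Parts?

Attributes E, K never appear on any right-hand side, so every candidate key must contain {E, K}.
{E, K}⁺ = {E, K}, which is not all of the schema, so we must add further attributes.
{B, E, K}⁺: BK→JPQ adds J, P, Q → {B, E, J, K, P, Q}. Minimal: {E, K}⁺ = {E, K}; {B, K}⁺ = {B, J, K, P, Q}; {B, E}⁺ = {B, E} — none reach the full schema.
{E, J, K}⁺: EJK→BPQ adds B, P, Q → {B, E, J, K, P, Q}. Minimal: {J, K}⁺ = {J, K}; {E, K}⁺ = {E, K}; {E, J}⁺ = {E, J} — none reach the full schema.
{E, K, Q}⁺: EQ→BJ adds B, J; JKQ→BP adds P → {B, E, J, K, P, Q}. Minimal: {K, Q}⁺ = {K, Q}; {E, Q}⁺ = {B, E, J, Q}; {E, K}⁺ = {E, K} — none reach the full schema.
Any other superkey contains one of these as a subset, so there are no further candidate keys.

(B, E, K), (E, J, K), (E, K, Q)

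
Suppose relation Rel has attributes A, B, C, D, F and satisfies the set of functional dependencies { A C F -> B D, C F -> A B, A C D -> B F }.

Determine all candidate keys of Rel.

{C, F}⁺: CF→AB adds A, B; ACF→BD adds D → {A, B, C, D, F}. Minimal: {F}⁺ = {F}; {C}⁺ = {C} — none reach the full schema.
{A, C, D}⁺: ACD→BF adds B, F → {A, B, C, D, F}. Minimal: {C, D}⁺ = {C, D}; {A, D}⁺ = {A, D}; {A, C}⁺ = {A, C} — none reach the full schema.

CF; ACD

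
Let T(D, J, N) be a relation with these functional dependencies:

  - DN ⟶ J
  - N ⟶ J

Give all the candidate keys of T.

{D, N}

{D, N}⁺: DN→J adds J → {D, J, N}.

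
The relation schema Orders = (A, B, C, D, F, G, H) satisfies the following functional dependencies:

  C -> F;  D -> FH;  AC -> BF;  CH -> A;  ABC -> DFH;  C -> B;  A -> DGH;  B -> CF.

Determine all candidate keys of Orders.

AB, AC, BD, BH, CD, CH

{A, B}⁺: A→DGH adds D, G, H; B→CF adds C, F → {A, B, C, D, F, G, H}. Minimal: {B}⁺ = {B, C, F}; {A}⁺ = {A, D, F, G, H} — none reach the full schema.
{A, C}⁺: C→F adds F; AC→BF adds B; ABC→DFH adds D, H; A→DGH adds G → {A, B, C, D, F, G, H}. Minimal: {C}⁺ = {B, C, F}; {A}⁺ = {A, D, F, G, H} — none reach the full schema.
{B, D}⁺: D→FH adds F, H; B→CF adds C; CH→A adds A; A→DGH adds G → {A, B, C, D, F, G, H}. Minimal: {D}⁺ = {D, F, H}; {B}⁺ = {B, C, F} — none reach the full schema.
{B, H}⁺: B→CF adds C, F; CH→A adds A; ABC→DFH adds D; A→DGH adds G → {A, B, C, D, F, G, H}. Minimal: {H}⁺ = {H}; {B}⁺ = {B, C, F} — none reach the full schema.
{C, D}⁺: C→F adds F; D→FH adds H; CH→A adds A; C→B adds B; A→DGH adds G → {A, B, C, D, F, G, H}. Minimal: {D}⁺ = {D, F, H}; {C}⁺ = {B, C, F} — none reach the full schema.
{C, H}⁺: C→F adds F; CH→A adds A; C→B adds B; A→DGH adds D, G → {A, B, C, D, F, G, H}. Minimal: {H}⁺ = {H}; {C}⁺ = {B, C, F} — none reach the full schema.
Any other superkey contains one of these as a subset, so there are no further candidate keys.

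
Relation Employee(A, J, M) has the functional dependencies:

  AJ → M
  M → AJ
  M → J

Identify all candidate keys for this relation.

{M}⁺: M→AJ adds A, J → {A, J, M}.
{A, J}⁺: AJ→M adds M → {A, J, M}. Minimal: {J}⁺ = {J}; {A}⁺ = {A} — none reach the full schema.
Any other superkey contains one of these as a subset, so there are no further candidate keys.

{M}; {A, J}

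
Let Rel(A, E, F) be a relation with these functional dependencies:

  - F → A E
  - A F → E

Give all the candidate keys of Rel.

(F)

{F}⁺: F→AE adds A, E → {A, E, F}.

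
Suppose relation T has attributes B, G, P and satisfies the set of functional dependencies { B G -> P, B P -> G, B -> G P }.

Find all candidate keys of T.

{B}⁺: B→GP adds G, P → {B, G, P}.

B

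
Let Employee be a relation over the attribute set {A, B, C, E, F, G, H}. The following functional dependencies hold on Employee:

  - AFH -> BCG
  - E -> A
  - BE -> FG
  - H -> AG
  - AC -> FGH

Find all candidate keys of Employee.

{C, E}⁺: E→A adds A; AC→FGH adds F, G, H; AFH→BCG adds B → {A, B, C, E, F, G, H}.
{B, E, H}⁺: E→A adds A; BE→FG adds F, G; AFH→BCG adds C → {A, B, C, E, F, G, H}.
{E, F, H}⁺: E→A adds A; H→AG adds G; AFH→BCG adds B, C → {A, B, C, E, F, G, H}.
Any other superkey contains one of these as a subset, so there are no further candidate keys.

CE; BEH; EFH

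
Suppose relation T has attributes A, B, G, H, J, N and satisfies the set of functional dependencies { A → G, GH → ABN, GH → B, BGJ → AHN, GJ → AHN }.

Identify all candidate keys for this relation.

Attribute J never appears on the right-hand side of any dependency, so J must belong to every candidate key.
{J}⁺ = {J}, which is not all of the schema, so we must add further attributes.
{A, J}⁺: A→G adds G; GJ→AHN adds H, N; GH→ABN adds B → {A, B, G, H, J, N}.
{G, J}⁺: GJ→AHN adds A, H, N; GH→ABN adds B → {A, B, G, H, J, N}.
Any other superkey contains one of these as a subset, so there are no further candidate keys.

(A, J), (G, J)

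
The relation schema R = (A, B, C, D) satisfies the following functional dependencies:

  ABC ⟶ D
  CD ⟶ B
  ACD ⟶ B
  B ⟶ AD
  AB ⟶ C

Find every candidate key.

{B}⁺: B→AD adds A, D; AB→C adds C → {A, B, C, D}.
{C, D}⁺: CD→B adds B; B→AD adds A → {A, B, C, D}. Minimal: {D}⁺ = {D}; {C}⁺ = {C} — none reach the full schema.
Any other superkey contains one of these as a subset, so there are no further candidate keys.

{B}, {C, D}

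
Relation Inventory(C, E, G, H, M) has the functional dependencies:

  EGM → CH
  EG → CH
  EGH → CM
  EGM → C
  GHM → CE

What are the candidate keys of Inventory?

(E, G), (G, H, M)

Attribute G never appears on the right-hand side of any dependency, so G must belong to every candidate key.
{G}⁺ = {G}, which is not all of the schema, so we must add further attributes.
{E, G}⁺: EG→CH adds C, H; EGH→CM adds M → {C, E, G, H, M}.
{G, H, M}⁺: GHM→CE adds C, E → {C, E, G, H, M}.
Any other superkey contains one of these as a subset, so there are no further candidate keys.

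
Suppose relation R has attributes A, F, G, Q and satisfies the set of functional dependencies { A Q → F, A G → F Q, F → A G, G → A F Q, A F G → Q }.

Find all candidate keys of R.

{F}, {G}, {A, Q}

{F}⁺: F→AG adds A, G; G→AFQ adds Q → {A, F, G, Q}.
{G}⁺: G→AFQ adds A, F, Q → {A, F, G, Q}.
{A, Q}⁺: AQ→F adds F; F→AG adds G → {A, F, G, Q}. Minimal: {Q}⁺ = {Q}; {A}⁺ = {A} — none reach the full schema.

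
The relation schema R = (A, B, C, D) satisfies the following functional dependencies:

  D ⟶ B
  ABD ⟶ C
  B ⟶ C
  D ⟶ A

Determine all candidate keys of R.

{D}

{D}⁺: D→B adds B; B→C adds C; D→A adds A → {A, B, C, D}.
No other minimal superkey exists.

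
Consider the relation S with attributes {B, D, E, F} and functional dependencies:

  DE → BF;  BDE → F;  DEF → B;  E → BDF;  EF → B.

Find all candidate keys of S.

{E}

Attribute E never appears on the right-hand side of any dependency, so E must belong to every candidate key.
{E}⁺ = {B, D, E, F}, which is all of the schema, so {E} is the only candidate key.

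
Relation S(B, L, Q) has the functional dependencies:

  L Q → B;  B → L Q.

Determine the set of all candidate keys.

{B}⁺: B→LQ adds L, Q → {B, L, Q}.
{L, Q}⁺: LQ→B adds B → {B, L, Q}. Minimal: {Q}⁺ = {Q}; {L}⁺ = {L} — none reach the full schema.
Any other superkey contains one of these as a subset, so there are no further candidate keys.

(B); (L, Q)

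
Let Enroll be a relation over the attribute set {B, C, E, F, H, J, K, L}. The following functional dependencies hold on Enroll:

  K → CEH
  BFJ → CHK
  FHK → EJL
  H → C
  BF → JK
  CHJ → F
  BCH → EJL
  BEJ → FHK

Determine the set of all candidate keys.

{B, F}⁺: BF→JK adds J, K; K→CEH adds C, E, H; FHK→EJL adds L → {B, C, E, F, H, J, K, L}.
{B, H}⁺: H→C adds C; BCH→EJL adds E, J, L; BEJ→FHK adds F, K → {B, C, E, F, H, J, K, L}.
{B, K}⁺: K→CEH adds C, E, H; BCH→EJL adds J, L; BEJ→FHK adds F → {B, C, E, F, H, J, K, L}.
{B, E, J}⁺: BEJ→FHK adds F, H, K; K→CEH adds C; FHK→EJL adds L → {B, C, E, F, H, J, K, L}.

BF, BH, BK, BEJ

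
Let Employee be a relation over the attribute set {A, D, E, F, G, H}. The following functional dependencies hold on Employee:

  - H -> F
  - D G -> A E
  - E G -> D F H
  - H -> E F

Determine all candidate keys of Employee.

Attribute G never appears on the right-hand side of any dependency, so G must belong to every candidate key.
{G}⁺ = {G}, which is not all of the schema, so we must add further attributes.
{D, G}⁺: DG→AE adds A, E; EG→DFH adds F, H → {A, D, E, F, G, H}. Minimal: {G}⁺ = {G}; {D}⁺ = {D} — none reach the full schema.
{E, G}⁺: EG→DFH adds D, F, H; DG→AE adds A → {A, D, E, F, G, H}. Minimal: {G}⁺ = {G}; {E}⁺ = {E} — none reach the full schema.
{G, H}⁺: H→F adds F; H→EF adds E; EG→DFH adds D; DG→AE adds A → {A, D, E, F, G, H}. Minimal: {H}⁺ = {E, F, H}; {G}⁺ = {G} — none reach the full schema.

DG, EG, GH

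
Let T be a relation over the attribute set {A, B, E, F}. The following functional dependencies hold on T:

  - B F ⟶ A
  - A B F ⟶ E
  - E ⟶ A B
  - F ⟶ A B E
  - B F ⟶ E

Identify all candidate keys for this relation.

{F}

Attribute F never appears on the right-hand side of any dependency, so F must belong to every candidate key.
{F}⁺ = {A, B, E, F}, which is all of the schema, so {F} is the only candidate key.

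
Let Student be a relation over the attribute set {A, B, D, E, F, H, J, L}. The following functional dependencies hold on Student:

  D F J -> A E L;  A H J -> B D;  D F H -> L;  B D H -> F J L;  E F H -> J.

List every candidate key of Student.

Attribute H never appears on the right-hand side of any dependency, so H must belong to every candidate key.
{H}⁺ = {H}, which is not all of the schema, so we must add further attributes.
{A, H, J}⁺: AHJ→BD adds B, D; BDH→FJL adds F, L; DFJ→AEL adds E → {A, B, D, E, F, H, J, L}. Minimal: {H, J}⁺ = {H, J}; {A, J}⁺ = {A, J}; {A, H}⁺ = {A, H} — none reach the full schema.
{B, D, H}⁺: BDH→FJL adds F, J, L; DFJ→AEL adds A, E → {A, B, D, E, F, H, J, L}. Minimal: {D, H}⁺ = {D, H}; {B, H}⁺ = {B, H}; {B, D}⁺ = {B, D} — none reach the full schema.
{A, E, F, H}⁺: EFH→J adds J; AHJ→BD adds B, D; DFH→L adds L → {A, B, D, E, F, H, J, L}. Minimal: {E, F, H}⁺ = {E, F, H, J}; {A, F, H}⁺ = {A, F, H}; {A, E, H}⁺ = {A, E, H}; … — none reach the full schema.
{D, E, F, H}⁺: DFH→L adds L; EFH→J adds J; DFJ→AEL adds A; AHJ→BD adds B → {A, B, D, E, F, H, J, L}. Minimal: {E, F, H}⁺ = {E, F, H, J}; {D, F, H}⁺ = {D, F, H, L}; {D, E, H}⁺ = {D, E, H}; … — none reach the full schema.
{D, F, H, J}⁺: DFJ→AEL adds A, E, L; AHJ→BD adds B → {A, B, D, E, F, H, J, L}. Minimal: {F, H, J}⁺ = {F, H, J}; {D, H, J}⁺ = {D, H, J}; {D, F, J}⁺ = {A, D, E, F, J, L}; … — none reach the full schema.

(A, H, J), (B, D, H), (A, E, F, H), (D, E, F, H), (D, F, H, J)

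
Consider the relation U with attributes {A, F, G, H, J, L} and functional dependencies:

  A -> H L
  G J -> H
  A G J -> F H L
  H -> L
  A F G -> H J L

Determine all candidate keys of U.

Attributes A, G never appear on any right-hand side, so every candidate key must contain {A, G}.
{A, G}⁺ = {A, G, H, L}, which is not all of the schema, so we must add further attributes.
{A, F, G}⁺: A→HL adds H, L; AFG→HJL adds J → {A, F, G, H, J, L}. Minimal: {F, G}⁺ = {F, G}; {A, G}⁺ = {A, G, H, L}; {A, F}⁺ = {A, F, H, L} — none reach the full schema.
{A, G, J}⁺: A→HL adds H, L; AGJ→FHL adds F → {A, F, G, H, J, L}. Minimal: {G, J}⁺ = {G, H, J, L}; {A, J}⁺ = {A, H, J, L}; {A, G}⁺ = {A, G, H, L} — none reach the full schema.
Any other superkey contains one of these as a subset, so there are no further candidate keys.

(A, F, G), (A, G, J)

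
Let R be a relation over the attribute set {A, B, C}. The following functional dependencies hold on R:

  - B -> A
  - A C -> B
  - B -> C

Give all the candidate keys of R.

{B}⁺: B→A adds A; B→C adds C → {A, B, C}.
{A, C}⁺: AC→B adds B → {A, B, C}.

(B), (A, C)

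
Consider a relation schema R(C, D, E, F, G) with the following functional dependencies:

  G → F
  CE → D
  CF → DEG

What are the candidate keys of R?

{C, F}⁺: CF→DEG adds D, E, G → {C, D, E, F, G}. Minimal: {F}⁺ = {F}; {C}⁺ = {C} — none reach the full schema.
{C, G}⁺: G→F adds F; CF→DEG adds D, E → {C, D, E, F, G}. Minimal: {G}⁺ = {F, G}; {C}⁺ = {C} — none reach the full schema.
Any other superkey contains one of these as a subset, so there are no further candidate keys.

(C, F); (C, G)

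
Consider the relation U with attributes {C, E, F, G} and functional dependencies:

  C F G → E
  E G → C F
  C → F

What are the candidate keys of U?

{C, G}, {E, G}

Attribute G never appears on the right-hand side of any dependency, so G must belong to every candidate key.
{G}⁺ = {G}, which is not all of the schema, so we must add further attributes.
{C, G}⁺: C→F adds F; CFG→E adds E → {C, E, F, G}. Minimal: {G}⁺ = {G}; {C}⁺ = {C, F} — none reach the full schema.
{E, G}⁺: EG→CF adds C, F → {C, E, F, G}. Minimal: {G}⁺ = {G}; {E}⁺ = {E} — none reach the full schema.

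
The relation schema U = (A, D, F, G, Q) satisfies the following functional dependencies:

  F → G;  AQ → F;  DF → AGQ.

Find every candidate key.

DF; ADQ

Attribute D never appears on the right-hand side of any dependency, so D must belong to every candidate key.
{D}⁺ = {D}, which is not all of the schema, so we must add further attributes.
{D, F}⁺: F→G adds G; DF→AGQ adds A, Q → {A, D, F, G, Q}.
{A, D, Q}⁺: AQ→F adds F; DF→AGQ adds G → {A, D, F, G, Q}.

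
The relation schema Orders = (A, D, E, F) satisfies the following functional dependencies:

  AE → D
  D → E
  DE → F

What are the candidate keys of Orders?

{A, D}; {A, E}

Attribute A never appears on the right-hand side of any dependency, so A must belong to every candidate key.
{A}⁺ = {A}, which is not all of the schema, so we must add further attributes.
{A, D}⁺: D→E adds E; DE→F adds F → {A, D, E, F}. Minimal: {D}⁺ = {D, E, F}; {A}⁺ = {A} — none reach the full schema.
{A, E}⁺: AE→D adds D; DE→F adds F → {A, D, E, F}. Minimal: {E}⁺ = {E}; {A}⁺ = {A} — none reach the full schema.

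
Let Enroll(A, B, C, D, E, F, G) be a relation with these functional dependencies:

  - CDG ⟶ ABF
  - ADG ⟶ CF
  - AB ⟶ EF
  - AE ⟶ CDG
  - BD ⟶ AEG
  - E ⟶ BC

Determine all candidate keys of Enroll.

{A, B}⁺: AB→EF adds E, F; AE→CDG adds C, D, G → {A, B, C, D, E, F, G}. Minimal: {B}⁺ = {B}; {A}⁺ = {A} — none reach the full schema.
{A, E}⁺: AE→CDG adds C, D, G; E→BC adds B; CDG→ABF adds F → {A, B, C, D, E, F, G}. Minimal: {E}⁺ = {B, C, E}; {A}⁺ = {A} — none reach the full schema.
{B, D}⁺: BD→AEG adds A, E, G; E→BC adds C; CDG→ABF adds F → {A, B, C, D, E, F, G}. Minimal: {D}⁺ = {D}; {B}⁺ = {B} — none reach the full schema.
{D, E}⁺: E→BC adds B, C; BD→AEG adds A, G; CDG→ABF adds F → {A, B, C, D, E, F, G}. Minimal: {E}⁺ = {B, C, E}; {D}⁺ = {D} — none reach the full schema.
{A, D, G}⁺: ADG→CF adds C, F; CDG→ABF adds B; AB→EF adds E → {A, B, C, D, E, F, G}. Minimal: {D, G}⁺ = {D, G}; {A, G}⁺ = {A, G}; {A, D}⁺ = {A, D} — none reach the full schema.
{C, D, G}⁺: CDG→ABF adds A, B, F; AB→EF adds E → {A, B, C, D, E, F, G}. Minimal: {D, G}⁺ = {D, G}; {C, G}⁺ = {C, G}; {C, D}⁺ = {C, D} — none reach the full schema.

AB; AE; BD; DE; ADG; CDG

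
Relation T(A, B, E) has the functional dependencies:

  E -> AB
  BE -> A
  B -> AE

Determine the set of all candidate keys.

{B}⁺: B→AE adds A, E → {A, B, E}.
{E}⁺: E→AB adds A, B → {A, B, E}.

(B); (E)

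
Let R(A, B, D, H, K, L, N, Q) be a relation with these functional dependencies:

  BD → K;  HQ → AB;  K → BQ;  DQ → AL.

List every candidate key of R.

BDHN, DHKN, DHNQ

Attributes D, H, N never appear on any right-hand side, so every candidate key must contain {D, H, N}.
{D, H, N}⁺ = {D, H, N}, which is not all of the schema, so we must add further attributes.
{B, D, H, N}⁺: BD→K adds K; K→BQ adds Q; DQ→AL adds A, L → {A, B, D, H, K, L, N, Q}. Minimal: {D, H, N}⁺ = {D, H, N}; {B, H, N}⁺ = {B, H, N}; {B, D, N}⁺ = {A, B, D, K, L, N, Q}; … — none reach the full schema.
{D, H, K, N}⁺: K→BQ adds B, Q; DQ→AL adds A, L → {A, B, D, H, K, L, N, Q}. Minimal: {H, K, N}⁺ = {A, B, H, K, N, Q}; {D, K, N}⁺ = {A, B, D, K, L, N, Q}; {D, H, N}⁺ = {D, H, N}; … — none reach the full schema.
{D, H, N, Q}⁺: HQ→AB adds A, B; DQ→AL adds L; BD→K adds K → {A, B, D, H, K, L, N, Q}. Minimal: {H, N, Q}⁺ = {A, B, H, N, Q}; {D, N, Q}⁺ = {A, D, L, N, Q}; {D, H, Q}⁺ = {A, B, D, H, K, L, Q}; … — none reach the full schema.
Any other superkey contains one of these as a subset, so there are no further candidate keys.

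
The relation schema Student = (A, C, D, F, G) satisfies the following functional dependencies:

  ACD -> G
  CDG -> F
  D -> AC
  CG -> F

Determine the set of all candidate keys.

Attribute D never appears on the right-hand side of any dependency, so D must belong to every candidate key.
{D}⁺ = {A, C, D, F, G}, which is all of the schema, so {D} is the only candidate key.

(D)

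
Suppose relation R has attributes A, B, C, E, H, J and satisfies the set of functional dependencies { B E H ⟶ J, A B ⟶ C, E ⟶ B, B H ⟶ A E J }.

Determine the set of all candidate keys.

{B, H}; {E, H}

{B, H}⁺: BH→AEJ adds A, E, J; AB→C adds C → {A, B, C, E, H, J}. Minimal: {H}⁺ = {H}; {B}⁺ = {B} — none reach the full schema.
{E, H}⁺: E→B adds B; BH→AEJ adds A, J; AB→C adds C → {A, B, C, E, H, J}. Minimal: {H}⁺ = {H}; {E}⁺ = {B, E} — none reach the full schema.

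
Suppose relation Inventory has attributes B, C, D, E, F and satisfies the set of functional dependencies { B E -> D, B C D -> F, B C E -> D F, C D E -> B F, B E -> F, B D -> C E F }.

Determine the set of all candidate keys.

{B, D}⁺: BD→CEF adds C, E, F → {B, C, D, E, F}. Minimal: {D}⁺ = {D}; {B}⁺ = {B} — none reach the full schema.
{B, E}⁺: BE→D adds D; BE→F adds F; BD→CEF adds C → {B, C, D, E, F}. Minimal: {E}⁺ = {E}; {B}⁺ = {B} — none reach the full schema.
{C, D, E}⁺: CDE→BF adds B, F → {B, C, D, E, F}. Minimal: {D, E}⁺ = {D, E}; {C, E}⁺ = {C, E}; {C, D}⁺ = {C, D} — none reach the full schema.

(B, D); (B, E); (C, D, E)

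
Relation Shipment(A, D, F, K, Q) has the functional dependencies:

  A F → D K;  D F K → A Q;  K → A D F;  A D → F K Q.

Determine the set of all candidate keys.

(K); (A, D); (A, F)

{K}⁺: K→ADF adds A, D, F; AD→FKQ adds Q → {A, D, F, K, Q}.
{A, D}⁺: AD→FKQ adds F, K, Q → {A, D, F, K, Q}.
{A, F}⁺: AF→DK adds D, K; DFK→AQ adds Q → {A, D, F, K, Q}.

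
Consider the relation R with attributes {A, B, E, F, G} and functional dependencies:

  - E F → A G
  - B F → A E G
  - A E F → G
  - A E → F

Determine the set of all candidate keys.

Attribute B never appears on the right-hand side of any dependency, so B must belong to every candidate key.
{B}⁺ = {B}, which is not all of the schema, so we must add further attributes.
{B, F}⁺: BF→AEG adds A, E, G → {A, B, E, F, G}. Minimal: {F}⁺ = {F}; {B}⁺ = {B} — none reach the full schema.
{A, B, E}⁺: AE→F adds F; EF→AG adds G → {A, B, E, F, G}. Minimal: {B, E}⁺ = {B, E}; {A, E}⁺ = {A, E, F, G}; {A, B}⁺ = {A, B} — none reach the full schema.

{B, F}; {A, B, E}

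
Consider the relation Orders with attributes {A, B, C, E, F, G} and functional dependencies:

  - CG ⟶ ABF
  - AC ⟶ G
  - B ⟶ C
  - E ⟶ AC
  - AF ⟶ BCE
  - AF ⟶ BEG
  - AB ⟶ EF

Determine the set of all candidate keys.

{E}⁺: E→AC adds A, C; AC→G adds G; CG→ABF adds B, F → {A, B, C, E, F, G}.
{A, B}⁺: B→C adds C; AB→EF adds E, F; AC→G adds G → {A, B, C, E, F, G}.
{A, C}⁺: AC→G adds G; CG→ABF adds B, F; AF→BCE adds E → {A, B, C, E, F, G}.
{A, F}⁺: AF→BCE adds B, C, E; AF→BEG adds G → {A, B, C, E, F, G}.
{B, G}⁺: B→C adds C; CG→ABF adds A, F; AF→BCE adds E → {A, B, C, E, F, G}.
{C, G}⁺: CG→ABF adds A, B, F; AF→BCE adds E → {A, B, C, E, F, G}.

(E), (A, B), (A, C), (A, F), (B, G), (C, G)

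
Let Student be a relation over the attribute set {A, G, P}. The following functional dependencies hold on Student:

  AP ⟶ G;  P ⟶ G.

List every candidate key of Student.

{A, P}

Attributes A, P never appear on any right-hand side, so every candidate key must contain {A, P}.
{A, P}⁺ = {A, G, P}, which is all of the schema, so {A, P} is the only candidate key.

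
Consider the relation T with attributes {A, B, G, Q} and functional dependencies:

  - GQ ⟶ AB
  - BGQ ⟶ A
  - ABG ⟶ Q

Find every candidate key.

{G, Q}, {A, B, G}

Attribute G never appears on the right-hand side of any dependency, so G must belong to every candidate key.
{G}⁺ = {G}, which is not all of the schema, so we must add further attributes.
{G, Q}⁺: GQ→AB adds A, B → {A, B, G, Q}.
{A, B, G}⁺: ABG→Q adds Q → {A, B, G, Q}.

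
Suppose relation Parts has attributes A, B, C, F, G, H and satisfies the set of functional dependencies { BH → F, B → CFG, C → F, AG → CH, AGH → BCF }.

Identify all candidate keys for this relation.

AB, AG

Attribute A never appears on the right-hand side of any dependency, so A must belong to every candidate key.
{A}⁺ = {A}, which is not all of the schema, so we must add further attributes.
{A, B}⁺: B→CFG adds C, F, G; AG→CH adds H → {A, B, C, F, G, H}. Minimal: {B}⁺ = {B, C, F, G}; {A}⁺ = {A} — none reach the full schema.
{A, G}⁺: AG→CH adds C, H; AGH→BCF adds B, F → {A, B, C, F, G, H}. Minimal: {G}⁺ = {G}; {A}⁺ = {A} — none reach the full schema.
Any other superkey contains one of these as a subset, so there are no further candidate keys.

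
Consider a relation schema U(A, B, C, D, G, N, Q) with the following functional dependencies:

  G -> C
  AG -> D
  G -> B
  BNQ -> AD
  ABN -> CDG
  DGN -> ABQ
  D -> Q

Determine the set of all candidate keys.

Attribute N never appears on the right-hand side of any dependency, so N must belong to every candidate key.
{N}⁺ = {N}, which is not all of the schema, so we must add further attributes.
{A, B, N}⁺: ABN→CDG adds C, D, G; DGN→ABQ adds Q → {A, B, C, D, G, N, Q}. Minimal: {B, N}⁺ = {B, N}; {A, N}⁺ = {A, N}; {A, B}⁺ = {A, B} — none reach the full schema.
{A, G, N}⁺: G→C adds C; AG→D adds D; G→B adds B; DGN→ABQ adds Q → {A, B, C, D, G, N, Q}. Minimal: {G, N}⁺ = {B, C, G, N}; {A, N}⁺ = {A, N}; {A, G}⁺ = {A, B, C, D, G, Q} — none reach the full schema.
{B, D, N}⁺: D→Q adds Q; BNQ→AD adds A; ABN→CDG adds C, G → {A, B, C, D, G, N, Q}. Minimal: {D, N}⁺ = {D, N, Q}; {B, N}⁺ = {B, N}; {B, D}⁺ = {B, D, Q} — none reach the full schema.
{B, N, Q}⁺: BNQ→AD adds A, D; ABN→CDG adds C, G → {A, B, C, D, G, N, Q}. Minimal: {N, Q}⁺ = {N, Q}; {B, Q}⁺ = {B, Q}; {B, N}⁺ = {B, N} — none reach the full schema.
{D, G, N}⁺: G→C adds C; G→B adds B; DGN→ABQ adds A, Q → {A, B, C, D, G, N, Q}. Minimal: {G, N}⁺ = {B, C, G, N}; {D, N}⁺ = {D, N, Q}; {D, G}⁺ = {B, C, D, G, Q} — none reach the full schema.
{G, N, Q}⁺: G→C adds C; G→B adds B; BNQ→AD adds A, D → {A, B, C, D, G, N, Q}. Minimal: {N, Q}⁺ = {N, Q}; {G, Q}⁺ = {B, C, G, Q}; {G, N}⁺ = {B, C, G, N} — none reach the full schema.
Any other superkey contains one of these as a subset, so there are no further candidate keys.

(A, B, N), (A, G, N), (B, D, N), (B, N, Q), (D, G, N), (G, N, Q)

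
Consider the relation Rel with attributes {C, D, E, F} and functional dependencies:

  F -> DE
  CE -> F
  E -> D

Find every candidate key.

Attribute C never appears on the right-hand side of any dependency, so C must belong to every candidate key.
{C}⁺ = {C}, which is not all of the schema, so we must add further attributes.
{C, E}⁺: CE→F adds F; E→D adds D → {C, D, E, F}. Minimal: {E}⁺ = {D, E}; {C}⁺ = {C} — none reach the full schema.
{C, F}⁺: F→DE adds D, E → {C, D, E, F}. Minimal: {F}⁺ = {D, E, F}; {C}⁺ = {C} — none reach the full schema.
Any other superkey contains one of these as a subset, so there are no further candidate keys.

CE, CF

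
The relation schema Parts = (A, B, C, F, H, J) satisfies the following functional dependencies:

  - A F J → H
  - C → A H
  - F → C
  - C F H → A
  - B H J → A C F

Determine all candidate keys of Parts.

(B, C, J); (B, F, J); (B, H, J)

Attributes B, J never appear on any right-hand side, so every candidate key must contain {B, J}.
{B, J}⁺ = {B, J}, which is not all of the schema, so we must add further attributes.
{B, C, J}⁺: C→AH adds A, H; BHJ→ACF adds F → {A, B, C, F, H, J}. Minimal: {C, J}⁺ = {A, C, H, J}; {B, J}⁺ = {B, J}; {B, C}⁺ = {A, B, C, H} — none reach the full schema.
{B, F, J}⁺: F→C adds C; C→AH adds A, H → {A, B, C, F, H, J}. Minimal: {F, J}⁺ = {A, C, F, H, J}; {B, J}⁺ = {B, J}; {B, F}⁺ = {A, B, C, F, H} — none reach the full schema.
{B, H, J}⁺: BHJ→ACF adds A, C, F → {A, B, C, F, H, J}. Minimal: {H, J}⁺ = {H, J}; {B, J}⁺ = {B, J}; {B, H}⁺ = {B, H} — none reach the full schema.
Any other superkey contains one of these as a subset, so there are no further candidate keys.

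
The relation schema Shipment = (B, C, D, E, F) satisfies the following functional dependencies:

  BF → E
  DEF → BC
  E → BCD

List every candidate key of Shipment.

{B, F}; {E, F}

{B, F}⁺: BF→E adds E; E→BCD adds C, D → {B, C, D, E, F}. Minimal: {F}⁺ = {F}; {B}⁺ = {B} — none reach the full schema.
{E, F}⁺: E→BCD adds B, C, D → {B, C, D, E, F}. Minimal: {F}⁺ = {F}; {E}⁺ = {B, C, D, E} — none reach the full schema.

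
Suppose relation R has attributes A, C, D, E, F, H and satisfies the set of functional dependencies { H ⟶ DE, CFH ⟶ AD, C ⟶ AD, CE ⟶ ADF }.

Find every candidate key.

CH

Attributes C, H never appear on any right-hand side, so every candidate key must contain {C, H}.
{C, H}⁺ = {A, C, D, E, F, H}, which is all of the schema, so {C, H} is the only candidate key.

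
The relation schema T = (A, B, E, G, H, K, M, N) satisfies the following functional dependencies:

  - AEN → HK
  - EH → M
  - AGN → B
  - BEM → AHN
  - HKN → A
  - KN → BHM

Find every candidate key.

Attributes E, G never appear on any right-hand side, so every candidate key must contain {E, G}.
{E, G}⁺ = {E, G}, which is not all of the schema, so we must add further attributes.
{A, E, G, N}⁺: AEN→HK adds H, K; EH→M adds M; AGN→B adds B → {A, B, E, G, H, K, M, N}.
{B, E, G, H}⁺: EH→M adds M; BEM→AHN adds A, N; AEN→HK adds K → {A, B, E, G, H, K, M, N}.
{B, E, G, M}⁺: BEM→AHN adds A, H, N; AEN→HK adds K → {A, B, E, G, H, K, M, N}.
{E, G, K, N}⁺: KN→BHM adds B, H, M; BEM→AHN adds A → {A, B, E, G, H, K, M, N}.
Any other superkey contains one of these as a subset, so there are no further candidate keys.

{A, E, G, N}, {B, E, G, H}, {B, E, G, M}, {E, G, K, N}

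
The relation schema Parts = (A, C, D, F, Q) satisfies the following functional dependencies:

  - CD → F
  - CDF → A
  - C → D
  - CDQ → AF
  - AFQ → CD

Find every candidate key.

{C, Q}; {A, F, Q}

{C, Q}⁺: C→D adds D; CDQ→AF adds A, F → {A, C, D, F, Q}. Minimal: {Q}⁺ = {Q}; {C}⁺ = {A, C, D, F} — none reach the full schema.
{A, F, Q}⁺: AFQ→CD adds C, D → {A, C, D, F, Q}. Minimal: {F, Q}⁺ = {F, Q}; {A, Q}⁺ = {A, Q}; {A, F}⁺ = {A, F} — none reach the full schema.
Any other superkey contains one of these as a subset, so there are no further candidate keys.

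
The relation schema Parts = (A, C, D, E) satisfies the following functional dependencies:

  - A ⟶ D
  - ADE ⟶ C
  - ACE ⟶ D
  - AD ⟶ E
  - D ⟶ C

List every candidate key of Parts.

Attribute A never appears on the right-hand side of any dependency, so A must belong to every candidate key.
{A}⁺ = {A, C, D, E}, which is all of the schema, so {A} is the only candidate key.

{A}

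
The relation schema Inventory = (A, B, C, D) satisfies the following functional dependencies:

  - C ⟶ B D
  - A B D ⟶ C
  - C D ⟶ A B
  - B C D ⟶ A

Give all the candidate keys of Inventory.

{C}⁺: C→BD adds B, D; CD→AB adds A → {A, B, C, D}.
{A, B, D}⁺: ABD→C adds C → {A, B, C, D}.
Any other superkey contains one of these as a subset, so there are no further candidate keys.

C; ABD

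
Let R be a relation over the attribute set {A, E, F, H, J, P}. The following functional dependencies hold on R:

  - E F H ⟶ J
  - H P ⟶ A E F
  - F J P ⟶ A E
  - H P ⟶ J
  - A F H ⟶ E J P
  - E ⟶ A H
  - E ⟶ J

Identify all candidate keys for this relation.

(E, F); (E, P); (H, P); (A, F, H); (F, J, P)

{E, F}⁺: E→AH adds A, H; E→J adds J; AFH→EJP adds P → {A, E, F, H, J, P}. Minimal: {F}⁺ = {F}; {E}⁺ = {A, E, H, J} — none reach the full schema.
{E, P}⁺: E→AH adds A, H; E→J adds J; HP→AEF adds F → {A, E, F, H, J, P}. Minimal: {P}⁺ = {P}; {E}⁺ = {A, E, H, J} — none reach the full schema.
{H, P}⁺: HP→AEF adds A, E, F; HP→J adds J → {A, E, F, H, J, P}. Minimal: {P}⁺ = {P}; {H}⁺ = {H} — none reach the full schema.
{A, F, H}⁺: AFH→EJP adds E, J, P → {A, E, F, H, J, P}. Minimal: {F, H}⁺ = {F, H}; {A, H}⁺ = {A, H}; {A, F}⁺ = {A, F} — none reach the full schema.
{F, J, P}⁺: FJP→AE adds A, E; E→AH adds H → {A, E, F, H, J, P}. Minimal: {J, P}⁺ = {J, P}; {F, P}⁺ = {F, P}; {F, J}⁺ = {F, J} — none reach the full schema.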